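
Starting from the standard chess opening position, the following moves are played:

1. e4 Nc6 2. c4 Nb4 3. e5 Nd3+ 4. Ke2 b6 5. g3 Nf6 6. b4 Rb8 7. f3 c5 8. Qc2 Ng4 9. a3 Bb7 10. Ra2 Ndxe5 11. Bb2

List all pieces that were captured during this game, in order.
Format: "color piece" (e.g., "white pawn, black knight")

Tracking captures:
  Ndxe5: captured white pawn

white pawn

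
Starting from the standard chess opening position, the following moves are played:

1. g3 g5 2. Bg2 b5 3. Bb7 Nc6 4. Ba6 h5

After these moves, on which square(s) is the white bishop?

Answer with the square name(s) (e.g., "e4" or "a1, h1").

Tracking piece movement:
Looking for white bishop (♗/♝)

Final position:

  a b c d e f g h
  ─────────────────
8│♜ · ♝ ♛ ♚ ♝ ♞ ♜│8
7│♟ · ♟ ♟ ♟ ♟ · ·│7
6│♗ · ♞ · · · · ·│6
5│· ♟ · · · · ♟ ♟│5
4│· · · · · · · ·│4
3│· · · · · · ♙ ·│3
2│♙ ♙ ♙ ♙ ♙ ♙ · ♙│2
1│♖ ♘ ♗ ♕ ♔ · ♘ ♖│1
  ─────────────────
  a b c d e f g h


a6, c1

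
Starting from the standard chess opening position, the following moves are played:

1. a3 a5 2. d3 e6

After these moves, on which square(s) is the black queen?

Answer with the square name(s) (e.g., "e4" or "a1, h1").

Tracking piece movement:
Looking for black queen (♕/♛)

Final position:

  a b c d e f g h
  ─────────────────
8│♜ ♞ ♝ ♛ ♚ ♝ ♞ ♜│8
7│· ♟ ♟ ♟ · ♟ ♟ ♟│7
6│· · · · ♟ · · ·│6
5│♟ · · · · · · ·│5
4│· · · · · · · ·│4
3│♙ · · ♙ · · · ·│3
2│· ♙ ♙ · ♙ ♙ ♙ ♙│2
1│♖ ♘ ♗ ♕ ♔ ♗ ♘ ♖│1
  ─────────────────
  a b c d e f g h


d8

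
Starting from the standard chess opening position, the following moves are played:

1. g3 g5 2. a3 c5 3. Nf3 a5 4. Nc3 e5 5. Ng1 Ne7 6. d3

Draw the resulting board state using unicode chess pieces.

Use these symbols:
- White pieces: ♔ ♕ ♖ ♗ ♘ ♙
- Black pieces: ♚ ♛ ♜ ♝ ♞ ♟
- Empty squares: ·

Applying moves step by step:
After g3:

♜ ♞ ♝ ♛ ♚ ♝ ♞ ♜
♟ ♟ ♟ ♟ ♟ ♟ ♟ ♟
· · · · · · · ·
· · · · · · · ·
· · · · · · · ·
· · · · · · ♙ ·
♙ ♙ ♙ ♙ ♙ ♙ · ♙
♖ ♘ ♗ ♕ ♔ ♗ ♘ ♖


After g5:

♜ ♞ ♝ ♛ ♚ ♝ ♞ ♜
♟ ♟ ♟ ♟ ♟ ♟ · ♟
· · · · · · · ·
· · · · · · ♟ ·
· · · · · · · ·
· · · · · · ♙ ·
♙ ♙ ♙ ♙ ♙ ♙ · ♙
♖ ♘ ♗ ♕ ♔ ♗ ♘ ♖


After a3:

♜ ♞ ♝ ♛ ♚ ♝ ♞ ♜
♟ ♟ ♟ ♟ ♟ ♟ · ♟
· · · · · · · ·
· · · · · · ♟ ·
· · · · · · · ·
♙ · · · · · ♙ ·
· ♙ ♙ ♙ ♙ ♙ · ♙
♖ ♘ ♗ ♕ ♔ ♗ ♘ ♖


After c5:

♜ ♞ ♝ ♛ ♚ ♝ ♞ ♜
♟ ♟ · ♟ ♟ ♟ · ♟
· · · · · · · ·
· · ♟ · · · ♟ ·
· · · · · · · ·
♙ · · · · · ♙ ·
· ♙ ♙ ♙ ♙ ♙ · ♙
♖ ♘ ♗ ♕ ♔ ♗ ♘ ♖


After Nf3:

♜ ♞ ♝ ♛ ♚ ♝ ♞ ♜
♟ ♟ · ♟ ♟ ♟ · ♟
· · · · · · · ·
· · ♟ · · · ♟ ·
· · · · · · · ·
♙ · · · · ♘ ♙ ·
· ♙ ♙ ♙ ♙ ♙ · ♙
♖ ♘ ♗ ♕ ♔ ♗ · ♖


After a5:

♜ ♞ ♝ ♛ ♚ ♝ ♞ ♜
· ♟ · ♟ ♟ ♟ · ♟
· · · · · · · ·
♟ · ♟ · · · ♟ ·
· · · · · · · ·
♙ · · · · ♘ ♙ ·
· ♙ ♙ ♙ ♙ ♙ · ♙
♖ ♘ ♗ ♕ ♔ ♗ · ♖


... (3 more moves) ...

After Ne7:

♜ ♞ ♝ ♛ ♚ ♝ · ♜
· ♟ · ♟ ♞ ♟ · ♟
· · · · · · · ·
♟ · ♟ · ♟ · ♟ ·
· · · · · · · ·
♙ · ♘ · · · ♙ ·
· ♙ ♙ ♙ ♙ ♙ · ♙
♖ · ♗ ♕ ♔ ♗ ♘ ♖


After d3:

♜ ♞ ♝ ♛ ♚ ♝ · ♜
· ♟ · ♟ ♞ ♟ · ♟
· · · · · · · ·
♟ · ♟ · ♟ · ♟ ·
· · · · · · · ·
♙ · ♘ ♙ · · ♙ ·
· ♙ ♙ · ♙ ♙ · ♙
♖ · ♗ ♕ ♔ ♗ ♘ ♖



  a b c d e f g h
  ─────────────────
8│♜ ♞ ♝ ♛ ♚ ♝ · ♜│8
7│· ♟ · ♟ ♞ ♟ · ♟│7
6│· · · · · · · ·│6
5│♟ · ♟ · ♟ · ♟ ·│5
4│· · · · · · · ·│4
3│♙ · ♘ ♙ · · ♙ ·│3
2│· ♙ ♙ · ♙ ♙ · ♙│2
1│♖ · ♗ ♕ ♔ ♗ ♘ ♖│1
  ─────────────────
  a b c d e f g h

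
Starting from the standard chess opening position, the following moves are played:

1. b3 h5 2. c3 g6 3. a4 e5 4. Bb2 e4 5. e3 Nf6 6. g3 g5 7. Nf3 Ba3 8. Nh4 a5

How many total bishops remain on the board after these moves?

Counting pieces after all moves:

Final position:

  a b c d e f g h
  ─────────────────
8│♜ ♞ ♝ ♛ ♚ · · ♜│8
7│· ♟ ♟ ♟ · ♟ · ·│7
6│· · · · · ♞ · ·│6
5│♟ · · · · · ♟ ♟│5
4│♙ · · · ♟ · · ♘│4
3│♝ ♙ ♙ · ♙ · ♙ ·│3
2│· ♗ · ♙ · ♙ · ♙│2
1│♖ ♘ · ♕ ♔ ♗ · ♖│1
  ─────────────────
  a b c d e f g h


4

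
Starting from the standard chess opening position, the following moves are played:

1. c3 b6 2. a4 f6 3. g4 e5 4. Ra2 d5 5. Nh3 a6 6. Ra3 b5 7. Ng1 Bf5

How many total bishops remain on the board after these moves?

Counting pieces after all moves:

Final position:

  a b c d e f g h
  ─────────────────
8│♜ ♞ · ♛ ♚ ♝ ♞ ♜│8
7│· · ♟ · · · ♟ ♟│7
6│♟ · · · · ♟ · ·│6
5│· ♟ · ♟ ♟ ♝ · ·│5
4│♙ · · · · · ♙ ·│4
3│♖ · ♙ · · · · ·│3
2│· ♙ · ♙ ♙ ♙ · ♙│2
1│· ♘ ♗ ♕ ♔ ♗ ♘ ♖│1
  ─────────────────
  a b c d e f g h


4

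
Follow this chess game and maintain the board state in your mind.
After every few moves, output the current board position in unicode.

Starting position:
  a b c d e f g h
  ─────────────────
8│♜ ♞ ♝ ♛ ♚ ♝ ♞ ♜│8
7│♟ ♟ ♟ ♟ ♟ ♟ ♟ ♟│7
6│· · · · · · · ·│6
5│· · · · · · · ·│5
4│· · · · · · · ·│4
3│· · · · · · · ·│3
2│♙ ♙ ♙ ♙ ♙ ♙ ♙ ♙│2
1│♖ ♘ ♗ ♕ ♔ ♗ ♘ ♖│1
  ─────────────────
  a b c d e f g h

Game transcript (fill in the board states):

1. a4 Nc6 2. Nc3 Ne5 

  a b c d e f g h
  ─────────────────
8│♜ · ♝ ♛ ♚ ♝ ♞ ♜│8
7│♟ ♟ ♟ ♟ ♟ ♟ ♟ ♟│7
6│· · · · · · · ·│6
5│· · · · ♞ · · ·│5
4│♙ · · · · · · ·│4
3│· · ♘ · · · · ·│3
2│· ♙ ♙ ♙ ♙ ♙ ♙ ♙│2
1│♖ · ♗ ♕ ♔ ♗ ♘ ♖│1
  ─────────────────
  a b c d e f g h

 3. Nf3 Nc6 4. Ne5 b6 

  a b c d e f g h
  ─────────────────
8│♜ · ♝ ♛ ♚ ♝ ♞ ♜│8
7│♟ · ♟ ♟ ♟ ♟ ♟ ♟│7
6│· ♟ ♞ · · · · ·│6
5│· · · · ♘ · · ·│5
4│♙ · · · · · · ·│4
3│· · ♘ · · · · ·│3
2│· ♙ ♙ ♙ ♙ ♙ ♙ ♙│2
1│♖ · ♗ ♕ ♔ ♗ · ♖│1
  ─────────────────
  a b c d e f g h

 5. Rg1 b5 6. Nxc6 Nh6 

  a b c d e f g h
  ─────────────────
8│♜ · ♝ ♛ ♚ ♝ · ♜│8
7│♟ · ♟ ♟ ♟ ♟ ♟ ♟│7
6│· · ♘ · · · · ♞│6
5│· ♟ · · · · · ·│5
4│♙ · · · · · · ·│4
3│· · ♘ · · · · ·│3
2│· ♙ ♙ ♙ ♙ ♙ ♙ ♙│2
1│♖ · ♗ ♕ ♔ ♗ ♖ ·│1
  ─────────────────
  a b c d e f g h

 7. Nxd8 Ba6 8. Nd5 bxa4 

  a b c d e f g h
  ─────────────────
8│♜ · · ♘ ♚ ♝ · ♜│8
7│♟ · ♟ ♟ ♟ ♟ ♟ ♟│7
6│♝ · · · · · · ♞│6
5│· · · ♘ · · · ·│5
4│♟ · · · · · · ·│4
3│· · · · · · · ·│3
2│· ♙ ♙ ♙ ♙ ♙ ♙ ♙│2
1│♖ · ♗ ♕ ♔ ♗ ♖ ·│1
  ─────────────────
  a b c d e f g h

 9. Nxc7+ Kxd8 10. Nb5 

  a b c d e f g h
  ─────────────────
8│♜ · · ♚ · ♝ · ♜│8
7│♟ · · ♟ ♟ ♟ ♟ ♟│7
6│♝ · · · · · · ♞│6
5│· ♘ · · · · · ·│5
4│♟ · · · · · · ·│4
3│· · · · · · · ·│3
2│· ♙ ♙ ♙ ♙ ♙ ♙ ♙│2
1│♖ · ♗ ♕ ♔ ♗ ♖ ·│1
  ─────────────────
  a b c d e f g h


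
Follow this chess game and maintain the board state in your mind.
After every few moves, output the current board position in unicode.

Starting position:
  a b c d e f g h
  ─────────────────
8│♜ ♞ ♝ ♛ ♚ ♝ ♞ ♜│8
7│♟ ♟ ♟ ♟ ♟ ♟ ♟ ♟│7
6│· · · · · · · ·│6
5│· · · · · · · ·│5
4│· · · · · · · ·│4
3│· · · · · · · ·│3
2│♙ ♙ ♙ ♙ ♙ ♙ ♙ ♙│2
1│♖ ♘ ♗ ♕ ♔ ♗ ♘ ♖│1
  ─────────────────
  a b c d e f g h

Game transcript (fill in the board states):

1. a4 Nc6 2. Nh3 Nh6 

  a b c d e f g h
  ─────────────────
8│♜ · ♝ ♛ ♚ ♝ · ♜│8
7│♟ ♟ ♟ ♟ ♟ ♟ ♟ ♟│7
6│· · ♞ · · · · ♞│6
5│· · · · · · · ·│5
4│♙ · · · · · · ·│4
3│· · · · · · · ♘│3
2│· ♙ ♙ ♙ ♙ ♙ ♙ ♙│2
1│♖ ♘ ♗ ♕ ♔ ♗ · ♖│1
  ─────────────────
  a b c d e f g h

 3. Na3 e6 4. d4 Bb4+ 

  a b c d e f g h
  ─────────────────
8│♜ · ♝ ♛ ♚ · · ♜│8
7│♟ ♟ ♟ ♟ · ♟ ♟ ♟│7
6│· · ♞ · ♟ · · ♞│6
5│· · · · · · · ·│5
4│♙ ♝ · ♙ · · · ·│4
3│♘ · · · · · · ♘│3
2│· ♙ ♙ · ♙ ♙ ♙ ♙│2
1│♖ · ♗ ♕ ♔ ♗ · ♖│1
  ─────────────────
  a b c d e f g h

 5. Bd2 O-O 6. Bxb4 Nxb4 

  a b c d e f g h
  ─────────────────
8│♜ · ♝ ♛ · ♜ ♚ ·│8
7│♟ ♟ ♟ ♟ · ♟ ♟ ♟│7
6│· · · · ♟ · · ♞│6
5│· · · · · · · ·│5
4│♙ ♞ · ♙ · · · ·│4
3│♘ · · · · · · ♘│3
2│· ♙ ♙ · ♙ ♙ ♙ ♙│2
1│♖ · · ♕ ♔ ♗ · ♖│1
  ─────────────────
  a b c d e f g h

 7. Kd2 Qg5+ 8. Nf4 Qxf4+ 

  a b c d e f g h
  ─────────────────
8│♜ · ♝ · · ♜ ♚ ·│8
7│♟ ♟ ♟ ♟ · ♟ ♟ ♟│7
6│· · · · ♟ · · ♞│6
5│· · · · · · · ·│5
4│♙ ♞ · ♙ · ♛ · ·│4
3│♘ · · · · · · ·│3
2│· ♙ ♙ ♔ ♙ ♙ ♙ ♙│2
1│♖ · · ♕ · ♗ · ♖│1
  ─────────────────
  a b c d e f g h



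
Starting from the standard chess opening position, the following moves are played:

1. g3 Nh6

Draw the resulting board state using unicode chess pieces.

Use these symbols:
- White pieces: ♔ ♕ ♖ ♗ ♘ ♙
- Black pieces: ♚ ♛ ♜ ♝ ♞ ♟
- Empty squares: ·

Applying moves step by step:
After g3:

♜ ♞ ♝ ♛ ♚ ♝ ♞ ♜
♟ ♟ ♟ ♟ ♟ ♟ ♟ ♟
· · · · · · · ·
· · · · · · · ·
· · · · · · · ·
· · · · · · ♙ ·
♙ ♙ ♙ ♙ ♙ ♙ · ♙
♖ ♘ ♗ ♕ ♔ ♗ ♘ ♖


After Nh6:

♜ ♞ ♝ ♛ ♚ ♝ · ♜
♟ ♟ ♟ ♟ ♟ ♟ ♟ ♟
· · · · · · · ♞
· · · · · · · ·
· · · · · · · ·
· · · · · · ♙ ·
♙ ♙ ♙ ♙ ♙ ♙ · ♙
♖ ♘ ♗ ♕ ♔ ♗ ♘ ♖



  a b c d e f g h
  ─────────────────
8│♜ ♞ ♝ ♛ ♚ ♝ · ♜│8
7│♟ ♟ ♟ ♟ ♟ ♟ ♟ ♟│7
6│· · · · · · · ♞│6
5│· · · · · · · ·│5
4│· · · · · · · ·│4
3│· · · · · · ♙ ·│3
2│♙ ♙ ♙ ♙ ♙ ♙ · ♙│2
1│♖ ♘ ♗ ♕ ♔ ♗ ♘ ♖│1
  ─────────────────
  a b c d e f g h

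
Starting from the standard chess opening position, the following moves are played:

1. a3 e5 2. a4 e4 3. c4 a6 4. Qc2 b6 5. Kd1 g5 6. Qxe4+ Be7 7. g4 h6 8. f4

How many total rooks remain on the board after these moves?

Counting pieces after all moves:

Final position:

  a b c d e f g h
  ─────────────────
8│♜ ♞ ♝ ♛ ♚ · ♞ ♜│8
7│· · ♟ ♟ ♝ ♟ · ·│7
6│♟ ♟ · · · · · ♟│6
5│· · · · · · ♟ ·│5
4│♙ · ♙ · ♕ ♙ ♙ ·│4
3│· · · · · · · ·│3
2│· ♙ · ♙ ♙ · · ♙│2
1│♖ ♘ ♗ ♔ · ♗ ♘ ♖│1
  ─────────────────
  a b c d e f g h


4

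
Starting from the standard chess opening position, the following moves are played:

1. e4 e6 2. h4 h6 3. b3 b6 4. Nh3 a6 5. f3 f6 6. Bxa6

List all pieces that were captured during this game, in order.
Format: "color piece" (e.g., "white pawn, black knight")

Tracking captures:
  Bxa6: captured black pawn

black pawn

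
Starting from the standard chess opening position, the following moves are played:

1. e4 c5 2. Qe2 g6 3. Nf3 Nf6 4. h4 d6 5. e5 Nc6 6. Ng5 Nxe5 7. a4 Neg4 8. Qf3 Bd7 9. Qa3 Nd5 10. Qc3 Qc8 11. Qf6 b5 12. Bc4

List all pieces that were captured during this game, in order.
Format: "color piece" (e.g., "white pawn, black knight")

Tracking captures:
  Nxe5: captured white pawn

white pawn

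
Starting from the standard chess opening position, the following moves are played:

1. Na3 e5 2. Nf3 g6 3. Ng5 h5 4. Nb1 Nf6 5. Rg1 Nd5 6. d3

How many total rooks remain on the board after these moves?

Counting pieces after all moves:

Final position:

  a b c d e f g h
  ─────────────────
8│♜ ♞ ♝ ♛ ♚ ♝ · ♜│8
7│♟ ♟ ♟ ♟ · ♟ · ·│7
6│· · · · · · ♟ ·│6
5│· · · ♞ ♟ · ♘ ♟│5
4│· · · · · · · ·│4
3│· · · ♙ · · · ·│3
2│♙ ♙ ♙ · ♙ ♙ ♙ ♙│2
1│♖ ♘ ♗ ♕ ♔ ♗ ♖ ·│1
  ─────────────────
  a b c d e f g h


4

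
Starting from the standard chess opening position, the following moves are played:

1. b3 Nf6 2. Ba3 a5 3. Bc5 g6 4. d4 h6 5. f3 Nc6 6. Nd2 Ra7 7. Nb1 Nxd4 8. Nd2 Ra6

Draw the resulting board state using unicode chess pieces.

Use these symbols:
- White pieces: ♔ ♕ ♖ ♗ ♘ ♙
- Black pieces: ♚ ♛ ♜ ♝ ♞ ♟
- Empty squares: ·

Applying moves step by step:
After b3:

♜ ♞ ♝ ♛ ♚ ♝ ♞ ♜
♟ ♟ ♟ ♟ ♟ ♟ ♟ ♟
· · · · · · · ·
· · · · · · · ·
· · · · · · · ·
· ♙ · · · · · ·
♙ · ♙ ♙ ♙ ♙ ♙ ♙
♖ ♘ ♗ ♕ ♔ ♗ ♘ ♖


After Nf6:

♜ ♞ ♝ ♛ ♚ ♝ · ♜
♟ ♟ ♟ ♟ ♟ ♟ ♟ ♟
· · · · · ♞ · ·
· · · · · · · ·
· · · · · · · ·
· ♙ · · · · · ·
♙ · ♙ ♙ ♙ ♙ ♙ ♙
♖ ♘ ♗ ♕ ♔ ♗ ♘ ♖


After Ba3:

♜ ♞ ♝ ♛ ♚ ♝ · ♜
♟ ♟ ♟ ♟ ♟ ♟ ♟ ♟
· · · · · ♞ · ·
· · · · · · · ·
· · · · · · · ·
♗ ♙ · · · · · ·
♙ · ♙ ♙ ♙ ♙ ♙ ♙
♖ ♘ · ♕ ♔ ♗ ♘ ♖


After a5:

♜ ♞ ♝ ♛ ♚ ♝ · ♜
· ♟ ♟ ♟ ♟ ♟ ♟ ♟
· · · · · ♞ · ·
♟ · · · · · · ·
· · · · · · · ·
♗ ♙ · · · · · ·
♙ · ♙ ♙ ♙ ♙ ♙ ♙
♖ ♘ · ♕ ♔ ♗ ♘ ♖


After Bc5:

♜ ♞ ♝ ♛ ♚ ♝ · ♜
· ♟ ♟ ♟ ♟ ♟ ♟ ♟
· · · · · ♞ · ·
♟ · ♗ · · · · ·
· · · · · · · ·
· ♙ · · · · · ·
♙ · ♙ ♙ ♙ ♙ ♙ ♙
♖ ♘ · ♕ ♔ ♗ ♘ ♖


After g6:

♜ ♞ ♝ ♛ ♚ ♝ · ♜
· ♟ ♟ ♟ ♟ ♟ · ♟
· · · · · ♞ ♟ ·
♟ · ♗ · · · · ·
· · · · · · · ·
· ♙ · · · · · ·
♙ · ♙ ♙ ♙ ♙ ♙ ♙
♖ ♘ · ♕ ♔ ♗ ♘ ♖


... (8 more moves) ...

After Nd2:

· · ♝ ♛ ♚ ♝ · ♜
♜ ♟ ♟ ♟ ♟ ♟ · ·
· · · · · ♞ ♟ ♟
♟ · ♗ · · · · ·
· · · ♞ · · · ·
· ♙ · · · ♙ · ·
♙ · ♙ ♘ ♙ · ♙ ♙
♖ · · ♕ ♔ ♗ ♘ ♖


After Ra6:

· · ♝ ♛ ♚ ♝ · ♜
· ♟ ♟ ♟ ♟ ♟ · ·
♜ · · · · ♞ ♟ ♟
♟ · ♗ · · · · ·
· · · ♞ · · · ·
· ♙ · · · ♙ · ·
♙ · ♙ ♘ ♙ · ♙ ♙
♖ · · ♕ ♔ ♗ ♘ ♖



  a b c d e f g h
  ─────────────────
8│· · ♝ ♛ ♚ ♝ · ♜│8
7│· ♟ ♟ ♟ ♟ ♟ · ·│7
6│♜ · · · · ♞ ♟ ♟│6
5│♟ · ♗ · · · · ·│5
4│· · · ♞ · · · ·│4
3│· ♙ · · · ♙ · ·│3
2│♙ · ♙ ♘ ♙ · ♙ ♙│2
1│♖ · · ♕ ♔ ♗ ♘ ♖│1
  ─────────────────
  a b c d e f g h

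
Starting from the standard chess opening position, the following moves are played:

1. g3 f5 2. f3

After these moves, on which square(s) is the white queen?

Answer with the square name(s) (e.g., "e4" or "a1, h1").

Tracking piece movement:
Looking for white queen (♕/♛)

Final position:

  a b c d e f g h
  ─────────────────
8│♜ ♞ ♝ ♛ ♚ ♝ ♞ ♜│8
7│♟ ♟ ♟ ♟ ♟ · ♟ ♟│7
6│· · · · · · · ·│6
5│· · · · · ♟ · ·│5
4│· · · · · · · ·│4
3│· · · · · ♙ ♙ ·│3
2│♙ ♙ ♙ ♙ ♙ · · ♙│2
1│♖ ♘ ♗ ♕ ♔ ♗ ♘ ♖│1
  ─────────────────
  a b c d e f g h


d1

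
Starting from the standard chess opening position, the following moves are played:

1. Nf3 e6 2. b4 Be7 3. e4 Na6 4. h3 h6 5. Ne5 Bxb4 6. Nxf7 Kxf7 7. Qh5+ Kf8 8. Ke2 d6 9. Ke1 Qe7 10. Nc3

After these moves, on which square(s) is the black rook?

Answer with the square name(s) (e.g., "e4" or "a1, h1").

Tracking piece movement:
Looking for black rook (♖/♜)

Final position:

  a b c d e f g h
  ─────────────────
8│♜ · ♝ · · ♚ ♞ ♜│8
7│♟ ♟ ♟ · ♛ · ♟ ·│7
6│♞ · · ♟ ♟ · · ♟│6
5│· · · · · · · ♕│5
4│· ♝ · · ♙ · · ·│4
3│· · ♘ · · · · ♙│3
2│♙ · ♙ ♙ · ♙ ♙ ·│2
1│♖ · ♗ · ♔ ♗ · ♖│1
  ─────────────────
  a b c d e f g h


a8, h8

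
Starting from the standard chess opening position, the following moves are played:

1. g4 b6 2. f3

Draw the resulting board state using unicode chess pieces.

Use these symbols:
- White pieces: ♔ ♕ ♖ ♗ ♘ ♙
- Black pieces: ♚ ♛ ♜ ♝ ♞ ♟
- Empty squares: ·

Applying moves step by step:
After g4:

♜ ♞ ♝ ♛ ♚ ♝ ♞ ♜
♟ ♟ ♟ ♟ ♟ ♟ ♟ ♟
· · · · · · · ·
· · · · · · · ·
· · · · · · ♙ ·
· · · · · · · ·
♙ ♙ ♙ ♙ ♙ ♙ · ♙
♖ ♘ ♗ ♕ ♔ ♗ ♘ ♖


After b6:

♜ ♞ ♝ ♛ ♚ ♝ ♞ ♜
♟ · ♟ ♟ ♟ ♟ ♟ ♟
· ♟ · · · · · ·
· · · · · · · ·
· · · · · · ♙ ·
· · · · · · · ·
♙ ♙ ♙ ♙ ♙ ♙ · ♙
♖ ♘ ♗ ♕ ♔ ♗ ♘ ♖


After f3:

♜ ♞ ♝ ♛ ♚ ♝ ♞ ♜
♟ · ♟ ♟ ♟ ♟ ♟ ♟
· ♟ · · · · · ·
· · · · · · · ·
· · · · · · ♙ ·
· · · · · ♙ · ·
♙ ♙ ♙ ♙ ♙ · · ♙
♖ ♘ ♗ ♕ ♔ ♗ ♘ ♖



  a b c d e f g h
  ─────────────────
8│♜ ♞ ♝ ♛ ♚ ♝ ♞ ♜│8
7│♟ · ♟ ♟ ♟ ♟ ♟ ♟│7
6│· ♟ · · · · · ·│6
5│· · · · · · · ·│5
4│· · · · · · ♙ ·│4
3│· · · · · ♙ · ·│3
2│♙ ♙ ♙ ♙ ♙ · · ♙│2
1│♖ ♘ ♗ ♕ ♔ ♗ ♘ ♖│1
  ─────────────────
  a b c d e f g h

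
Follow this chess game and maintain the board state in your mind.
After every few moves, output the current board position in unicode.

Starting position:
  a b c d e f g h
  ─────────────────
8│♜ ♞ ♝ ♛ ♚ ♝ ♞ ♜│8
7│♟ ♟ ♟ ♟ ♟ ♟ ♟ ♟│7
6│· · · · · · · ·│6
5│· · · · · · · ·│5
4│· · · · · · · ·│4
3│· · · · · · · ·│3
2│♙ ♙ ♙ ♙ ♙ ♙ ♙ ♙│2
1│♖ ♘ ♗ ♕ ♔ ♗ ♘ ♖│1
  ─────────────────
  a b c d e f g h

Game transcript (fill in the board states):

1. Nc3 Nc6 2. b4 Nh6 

  a b c d e f g h
  ─────────────────
8│♜ · ♝ ♛ ♚ ♝ · ♜│8
7│♟ ♟ ♟ ♟ ♟ ♟ ♟ ♟│7
6│· · ♞ · · · · ♞│6
5│· · · · · · · ·│5
4│· ♙ · · · · · ·│4
3│· · ♘ · · · · ·│3
2│♙ · ♙ ♙ ♙ ♙ ♙ ♙│2
1│♖ · ♗ ♕ ♔ ♗ ♘ ♖│1
  ─────────────────
  a b c d e f g h

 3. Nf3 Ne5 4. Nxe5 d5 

  a b c d e f g h
  ─────────────────
8│♜ · ♝ ♛ ♚ ♝ · ♜│8
7│♟ ♟ ♟ · ♟ ♟ ♟ ♟│7
6│· · · · · · · ♞│6
5│· · · ♟ ♘ · · ·│5
4│· ♙ · · · · · ·│4
3│· · ♘ · · · · ·│3
2│♙ · ♙ ♙ ♙ ♙ ♙ ♙│2
1│♖ · ♗ ♕ ♔ ♗ · ♖│1
  ─────────────────
  a b c d e f g h

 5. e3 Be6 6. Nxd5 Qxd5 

  a b c d e f g h
  ─────────────────
8│♜ · · · ♚ ♝ · ♜│8
7│♟ ♟ ♟ · ♟ ♟ ♟ ♟│7
6│· · · · ♝ · · ♞│6
5│· · · ♛ ♘ · · ·│5
4│· ♙ · · · · · ·│4
3│· · · · ♙ · · ·│3
2│♙ · ♙ ♙ · ♙ ♙ ♙│2
1│♖ · ♗ ♕ ♔ ♗ · ♖│1
  ─────────────────
  a b c d e f g h

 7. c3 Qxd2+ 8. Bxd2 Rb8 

  a b c d e f g h
  ─────────────────
8│· ♜ · · ♚ ♝ · ♜│8
7│♟ ♟ ♟ · ♟ ♟ ♟ ♟│7
6│· · · · ♝ · · ♞│6
5│· · · · ♘ · · ·│5
4│· ♙ · · · · · ·│4
3│· · ♙ · ♙ · · ·│3
2│♙ · · ♗ · ♙ ♙ ♙│2
1│♖ · · ♕ ♔ ♗ · ♖│1
  ─────────────────
  a b c d e f g h

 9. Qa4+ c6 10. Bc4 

  a b c d e f g h
  ─────────────────
8│· ♜ · · ♚ ♝ · ♜│8
7│♟ ♟ · · ♟ ♟ ♟ ♟│7
6│· · ♟ · ♝ · · ♞│6
5│· · · · ♘ · · ·│5
4│♕ ♙ ♗ · · · · ·│4
3│· · ♙ · ♙ · · ·│3
2│♙ · · ♗ · ♙ ♙ ♙│2
1│♖ · · · ♔ · · ♖│1
  ─────────────────
  a b c d e f g h


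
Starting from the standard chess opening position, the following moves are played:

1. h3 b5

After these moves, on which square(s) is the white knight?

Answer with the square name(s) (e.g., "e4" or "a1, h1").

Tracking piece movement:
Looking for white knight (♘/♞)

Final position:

  a b c d e f g h
  ─────────────────
8│♜ ♞ ♝ ♛ ♚ ♝ ♞ ♜│8
7│♟ · ♟ ♟ ♟ ♟ ♟ ♟│7
6│· · · · · · · ·│6
5│· ♟ · · · · · ·│5
4│· · · · · · · ·│4
3│· · · · · · · ♙│3
2│♙ ♙ ♙ ♙ ♙ ♙ ♙ ·│2
1│♖ ♘ ♗ ♕ ♔ ♗ ♘ ♖│1
  ─────────────────
  a b c d e f g h


b1, g1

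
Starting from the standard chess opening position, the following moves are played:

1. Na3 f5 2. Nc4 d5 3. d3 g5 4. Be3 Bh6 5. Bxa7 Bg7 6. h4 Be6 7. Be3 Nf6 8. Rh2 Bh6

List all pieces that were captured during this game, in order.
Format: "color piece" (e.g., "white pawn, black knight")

Tracking captures:
  Bxa7: captured black pawn

black pawn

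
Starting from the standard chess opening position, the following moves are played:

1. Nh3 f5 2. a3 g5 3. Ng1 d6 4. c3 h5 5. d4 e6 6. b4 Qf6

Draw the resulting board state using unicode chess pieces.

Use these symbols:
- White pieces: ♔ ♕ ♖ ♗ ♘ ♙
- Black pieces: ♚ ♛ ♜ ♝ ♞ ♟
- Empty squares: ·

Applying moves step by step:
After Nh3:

♜ ♞ ♝ ♛ ♚ ♝ ♞ ♜
♟ ♟ ♟ ♟ ♟ ♟ ♟ ♟
· · · · · · · ·
· · · · · · · ·
· · · · · · · ·
· · · · · · · ♘
♙ ♙ ♙ ♙ ♙ ♙ ♙ ♙
♖ ♘ ♗ ♕ ♔ ♗ · ♖


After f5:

♜ ♞ ♝ ♛ ♚ ♝ ♞ ♜
♟ ♟ ♟ ♟ ♟ · ♟ ♟
· · · · · · · ·
· · · · · ♟ · ·
· · · · · · · ·
· · · · · · · ♘
♙ ♙ ♙ ♙ ♙ ♙ ♙ ♙
♖ ♘ ♗ ♕ ♔ ♗ · ♖


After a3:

♜ ♞ ♝ ♛ ♚ ♝ ♞ ♜
♟ ♟ ♟ ♟ ♟ · ♟ ♟
· · · · · · · ·
· · · · · ♟ · ·
· · · · · · · ·
♙ · · · · · · ♘
· ♙ ♙ ♙ ♙ ♙ ♙ ♙
♖ ♘ ♗ ♕ ♔ ♗ · ♖


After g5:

♜ ♞ ♝ ♛ ♚ ♝ ♞ ♜
♟ ♟ ♟ ♟ ♟ · · ♟
· · · · · · · ·
· · · · · ♟ ♟ ·
· · · · · · · ·
♙ · · · · · · ♘
· ♙ ♙ ♙ ♙ ♙ ♙ ♙
♖ ♘ ♗ ♕ ♔ ♗ · ♖


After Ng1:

♜ ♞ ♝ ♛ ♚ ♝ ♞ ♜
♟ ♟ ♟ ♟ ♟ · · ♟
· · · · · · · ·
· · · · · ♟ ♟ ·
· · · · · · · ·
♙ · · · · · · ·
· ♙ ♙ ♙ ♙ ♙ ♙ ♙
♖ ♘ ♗ ♕ ♔ ♗ ♘ ♖


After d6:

♜ ♞ ♝ ♛ ♚ ♝ ♞ ♜
♟ ♟ ♟ · ♟ · · ♟
· · · ♟ · · · ·
· · · · · ♟ ♟ ·
· · · · · · · ·
♙ · · · · · · ·
· ♙ ♙ ♙ ♙ ♙ ♙ ♙
♖ ♘ ♗ ♕ ♔ ♗ ♘ ♖


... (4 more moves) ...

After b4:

♜ ♞ ♝ ♛ ♚ ♝ ♞ ♜
♟ ♟ ♟ · · · · ·
· · · ♟ ♟ · · ·
· · · · · ♟ ♟ ♟
· ♙ · ♙ · · · ·
♙ · ♙ · · · · ·
· · · · ♙ ♙ ♙ ♙
♖ ♘ ♗ ♕ ♔ ♗ ♘ ♖


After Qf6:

♜ ♞ ♝ · ♚ ♝ ♞ ♜
♟ ♟ ♟ · · · · ·
· · · ♟ ♟ ♛ · ·
· · · · · ♟ ♟ ♟
· ♙ · ♙ · · · ·
♙ · ♙ · · · · ·
· · · · ♙ ♙ ♙ ♙
♖ ♘ ♗ ♕ ♔ ♗ ♘ ♖



  a b c d e f g h
  ─────────────────
8│♜ ♞ ♝ · ♚ ♝ ♞ ♜│8
7│♟ ♟ ♟ · · · · ·│7
6│· · · ♟ ♟ ♛ · ·│6
5│· · · · · ♟ ♟ ♟│5
4│· ♙ · ♙ · · · ·│4
3│♙ · ♙ · · · · ·│3
2│· · · · ♙ ♙ ♙ ♙│2
1│♖ ♘ ♗ ♕ ♔ ♗ ♘ ♖│1
  ─────────────────
  a b c d e f g h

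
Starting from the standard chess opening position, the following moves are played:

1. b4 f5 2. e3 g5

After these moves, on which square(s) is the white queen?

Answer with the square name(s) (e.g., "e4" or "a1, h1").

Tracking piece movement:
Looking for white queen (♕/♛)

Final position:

  a b c d e f g h
  ─────────────────
8│♜ ♞ ♝ ♛ ♚ ♝ ♞ ♜│8
7│♟ ♟ ♟ ♟ ♟ · · ♟│7
6│· · · · · · · ·│6
5│· · · · · ♟ ♟ ·│5
4│· ♙ · · · · · ·│4
3│· · · · ♙ · · ·│3
2│♙ · ♙ ♙ · ♙ ♙ ♙│2
1│♖ ♘ ♗ ♕ ♔ ♗ ♘ ♖│1
  ─────────────────
  a b c d e f g h


d1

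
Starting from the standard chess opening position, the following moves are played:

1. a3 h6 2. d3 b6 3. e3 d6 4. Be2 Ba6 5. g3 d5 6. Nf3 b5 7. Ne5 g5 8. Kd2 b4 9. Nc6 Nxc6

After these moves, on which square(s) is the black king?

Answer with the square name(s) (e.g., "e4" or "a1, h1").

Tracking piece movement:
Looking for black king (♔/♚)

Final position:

  a b c d e f g h
  ─────────────────
8│♜ · · ♛ ♚ ♝ ♞ ♜│8
7│♟ · ♟ · ♟ ♟ · ·│7
6│♝ · ♞ · · · · ♟│6
5│· · · ♟ · · ♟ ·│5
4│· ♟ · · · · · ·│4
3│♙ · · ♙ ♙ · ♙ ·│3
2│· ♙ ♙ ♔ ♗ ♙ · ♙│2
1│♖ ♘ ♗ ♕ · · · ♖│1
  ─────────────────
  a b c d e f g h


e8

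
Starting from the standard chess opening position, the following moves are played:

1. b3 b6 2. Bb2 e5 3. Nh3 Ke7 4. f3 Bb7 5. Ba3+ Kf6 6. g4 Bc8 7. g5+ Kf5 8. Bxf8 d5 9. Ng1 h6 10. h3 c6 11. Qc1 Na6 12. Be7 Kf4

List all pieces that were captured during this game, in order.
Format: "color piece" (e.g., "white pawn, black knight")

Tracking captures:
  Bxf8: captured black bishop

black bishop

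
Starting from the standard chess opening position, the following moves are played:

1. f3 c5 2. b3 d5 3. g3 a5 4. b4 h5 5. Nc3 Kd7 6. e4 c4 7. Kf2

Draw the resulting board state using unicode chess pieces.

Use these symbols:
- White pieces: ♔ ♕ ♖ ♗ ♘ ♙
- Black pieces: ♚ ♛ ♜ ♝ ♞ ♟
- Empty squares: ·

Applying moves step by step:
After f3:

♜ ♞ ♝ ♛ ♚ ♝ ♞ ♜
♟ ♟ ♟ ♟ ♟ ♟ ♟ ♟
· · · · · · · ·
· · · · · · · ·
· · · · · · · ·
· · · · · ♙ · ·
♙ ♙ ♙ ♙ ♙ · ♙ ♙
♖ ♘ ♗ ♕ ♔ ♗ ♘ ♖


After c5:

♜ ♞ ♝ ♛ ♚ ♝ ♞ ♜
♟ ♟ · ♟ ♟ ♟ ♟ ♟
· · · · · · · ·
· · ♟ · · · · ·
· · · · · · · ·
· · · · · ♙ · ·
♙ ♙ ♙ ♙ ♙ · ♙ ♙
♖ ♘ ♗ ♕ ♔ ♗ ♘ ♖


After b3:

♜ ♞ ♝ ♛ ♚ ♝ ♞ ♜
♟ ♟ · ♟ ♟ ♟ ♟ ♟
· · · · · · · ·
· · ♟ · · · · ·
· · · · · · · ·
· ♙ · · · ♙ · ·
♙ · ♙ ♙ ♙ · ♙ ♙
♖ ♘ ♗ ♕ ♔ ♗ ♘ ♖


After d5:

♜ ♞ ♝ ♛ ♚ ♝ ♞ ♜
♟ ♟ · · ♟ ♟ ♟ ♟
· · · · · · · ·
· · ♟ ♟ · · · ·
· · · · · · · ·
· ♙ · · · ♙ · ·
♙ · ♙ ♙ ♙ · ♙ ♙
♖ ♘ ♗ ♕ ♔ ♗ ♘ ♖


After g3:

♜ ♞ ♝ ♛ ♚ ♝ ♞ ♜
♟ ♟ · · ♟ ♟ ♟ ♟
· · · · · · · ·
· · ♟ ♟ · · · ·
· · · · · · · ·
· ♙ · · · ♙ ♙ ·
♙ · ♙ ♙ ♙ · · ♙
♖ ♘ ♗ ♕ ♔ ♗ ♘ ♖


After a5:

♜ ♞ ♝ ♛ ♚ ♝ ♞ ♜
· ♟ · · ♟ ♟ ♟ ♟
· · · · · · · ·
♟ · ♟ ♟ · · · ·
· · · · · · · ·
· ♙ · · · ♙ ♙ ·
♙ · ♙ ♙ ♙ · · ♙
♖ ♘ ♗ ♕ ♔ ♗ ♘ ♖


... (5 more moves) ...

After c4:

♜ ♞ ♝ ♛ · ♝ ♞ ♜
· ♟ · ♚ ♟ ♟ ♟ ·
· · · · · · · ·
♟ · · ♟ · · · ♟
· ♙ ♟ · ♙ · · ·
· · ♘ · · ♙ ♙ ·
♙ · ♙ ♙ · · · ♙
♖ · ♗ ♕ ♔ ♗ ♘ ♖


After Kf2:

♜ ♞ ♝ ♛ · ♝ ♞ ♜
· ♟ · ♚ ♟ ♟ ♟ ·
· · · · · · · ·
♟ · · ♟ · · · ♟
· ♙ ♟ · ♙ · · ·
· · ♘ · · ♙ ♙ ·
♙ · ♙ ♙ · ♔ · ♙
♖ · ♗ ♕ · ♗ ♘ ♖



  a b c d e f g h
  ─────────────────
8│♜ ♞ ♝ ♛ · ♝ ♞ ♜│8
7│· ♟ · ♚ ♟ ♟ ♟ ·│7
6│· · · · · · · ·│6
5│♟ · · ♟ · · · ♟│5
4│· ♙ ♟ · ♙ · · ·│4
3│· · ♘ · · ♙ ♙ ·│3
2│♙ · ♙ ♙ · ♔ · ♙│2
1│♖ · ♗ ♕ · ♗ ♘ ♖│1
  ─────────────────
  a b c d e f g h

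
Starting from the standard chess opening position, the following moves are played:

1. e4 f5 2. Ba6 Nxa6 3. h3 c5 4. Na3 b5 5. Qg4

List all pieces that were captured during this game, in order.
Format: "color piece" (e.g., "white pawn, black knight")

Tracking captures:
  Nxa6: captured white bishop

white bishop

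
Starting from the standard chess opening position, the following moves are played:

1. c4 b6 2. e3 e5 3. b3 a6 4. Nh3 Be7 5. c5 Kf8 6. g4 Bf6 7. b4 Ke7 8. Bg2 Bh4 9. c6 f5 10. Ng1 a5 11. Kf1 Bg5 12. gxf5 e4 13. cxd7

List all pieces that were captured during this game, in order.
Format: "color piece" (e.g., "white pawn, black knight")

Tracking captures:
  gxf5: captured black pawn
  cxd7: captured black pawn

black pawn, black pawn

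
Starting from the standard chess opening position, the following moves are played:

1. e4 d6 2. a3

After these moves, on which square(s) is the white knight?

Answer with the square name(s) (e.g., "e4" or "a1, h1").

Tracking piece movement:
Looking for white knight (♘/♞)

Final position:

  a b c d e f g h
  ─────────────────
8│♜ ♞ ♝ ♛ ♚ ♝ ♞ ♜│8
7│♟ ♟ ♟ · ♟ ♟ ♟ ♟│7
6│· · · ♟ · · · ·│6
5│· · · · · · · ·│5
4│· · · · ♙ · · ·│4
3│♙ · · · · · · ·│3
2│· ♙ ♙ ♙ · ♙ ♙ ♙│2
1│♖ ♘ ♗ ♕ ♔ ♗ ♘ ♖│1
  ─────────────────
  a b c d e f g h


b1, g1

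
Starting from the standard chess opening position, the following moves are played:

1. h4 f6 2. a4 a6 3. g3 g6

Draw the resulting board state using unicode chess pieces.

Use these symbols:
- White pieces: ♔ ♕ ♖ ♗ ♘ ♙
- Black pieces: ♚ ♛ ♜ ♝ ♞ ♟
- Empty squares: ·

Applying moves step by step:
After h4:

♜ ♞ ♝ ♛ ♚ ♝ ♞ ♜
♟ ♟ ♟ ♟ ♟ ♟ ♟ ♟
· · · · · · · ·
· · · · · · · ·
· · · · · · · ♙
· · · · · · · ·
♙ ♙ ♙ ♙ ♙ ♙ ♙ ·
♖ ♘ ♗ ♕ ♔ ♗ ♘ ♖


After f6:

♜ ♞ ♝ ♛ ♚ ♝ ♞ ♜
♟ ♟ ♟ ♟ ♟ · ♟ ♟
· · · · · ♟ · ·
· · · · · · · ·
· · · · · · · ♙
· · · · · · · ·
♙ ♙ ♙ ♙ ♙ ♙ ♙ ·
♖ ♘ ♗ ♕ ♔ ♗ ♘ ♖


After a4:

♜ ♞ ♝ ♛ ♚ ♝ ♞ ♜
♟ ♟ ♟ ♟ ♟ · ♟ ♟
· · · · · ♟ · ·
· · · · · · · ·
♙ · · · · · · ♙
· · · · · · · ·
· ♙ ♙ ♙ ♙ ♙ ♙ ·
♖ ♘ ♗ ♕ ♔ ♗ ♘ ♖


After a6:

♜ ♞ ♝ ♛ ♚ ♝ ♞ ♜
· ♟ ♟ ♟ ♟ · ♟ ♟
♟ · · · · ♟ · ·
· · · · · · · ·
♙ · · · · · · ♙
· · · · · · · ·
· ♙ ♙ ♙ ♙ ♙ ♙ ·
♖ ♘ ♗ ♕ ♔ ♗ ♘ ♖


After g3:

♜ ♞ ♝ ♛ ♚ ♝ ♞ ♜
· ♟ ♟ ♟ ♟ · ♟ ♟
♟ · · · · ♟ · ·
· · · · · · · ·
♙ · · · · · · ♙
· · · · · · ♙ ·
· ♙ ♙ ♙ ♙ ♙ · ·
♖ ♘ ♗ ♕ ♔ ♗ ♘ ♖


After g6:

♜ ♞ ♝ ♛ ♚ ♝ ♞ ♜
· ♟ ♟ ♟ ♟ · · ♟
♟ · · · · ♟ ♟ ·
· · · · · · · ·
♙ · · · · · · ♙
· · · · · · ♙ ·
· ♙ ♙ ♙ ♙ ♙ · ·
♖ ♘ ♗ ♕ ♔ ♗ ♘ ♖



  a b c d e f g h
  ─────────────────
8│♜ ♞ ♝ ♛ ♚ ♝ ♞ ♜│8
7│· ♟ ♟ ♟ ♟ · · ♟│7
6│♟ · · · · ♟ ♟ ·│6
5│· · · · · · · ·│5
4│♙ · · · · · · ♙│4
3│· · · · · · ♙ ·│3
2│· ♙ ♙ ♙ ♙ ♙ · ·│2
1│♖ ♘ ♗ ♕ ♔ ♗ ♘ ♖│1
  ─────────────────
  a b c d e f g h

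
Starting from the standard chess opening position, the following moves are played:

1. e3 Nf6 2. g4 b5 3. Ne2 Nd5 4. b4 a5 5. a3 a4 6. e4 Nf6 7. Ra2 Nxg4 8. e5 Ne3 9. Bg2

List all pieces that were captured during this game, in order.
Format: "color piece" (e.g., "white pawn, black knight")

Tracking captures:
  Nxg4: captured white pawn

white pawn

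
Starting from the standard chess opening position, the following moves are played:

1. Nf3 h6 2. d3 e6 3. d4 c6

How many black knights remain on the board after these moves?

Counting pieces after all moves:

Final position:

  a b c d e f g h
  ─────────────────
8│♜ ♞ ♝ ♛ ♚ ♝ ♞ ♜│8
7│♟ ♟ · ♟ · ♟ ♟ ·│7
6│· · ♟ · ♟ · · ♟│6
5│· · · · · · · ·│5
4│· · · ♙ · · · ·│4
3│· · · · · ♘ · ·│3
2│♙ ♙ ♙ · ♙ ♙ ♙ ♙│2
1│♖ ♘ ♗ ♕ ♔ ♗ · ♖│1
  ─────────────────
  a b c d e f g h


2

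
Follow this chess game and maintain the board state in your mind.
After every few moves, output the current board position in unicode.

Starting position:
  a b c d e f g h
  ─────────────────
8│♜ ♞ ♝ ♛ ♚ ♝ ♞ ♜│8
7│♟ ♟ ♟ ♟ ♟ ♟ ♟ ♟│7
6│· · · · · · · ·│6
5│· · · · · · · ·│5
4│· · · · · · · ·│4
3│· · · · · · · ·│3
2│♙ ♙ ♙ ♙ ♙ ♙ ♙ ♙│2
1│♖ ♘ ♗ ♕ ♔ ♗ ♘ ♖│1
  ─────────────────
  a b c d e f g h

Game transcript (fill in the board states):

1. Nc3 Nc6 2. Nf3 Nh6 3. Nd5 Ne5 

  a b c d e f g h
  ─────────────────
8│♜ · ♝ ♛ ♚ ♝ · ♜│8
7│♟ ♟ ♟ ♟ ♟ ♟ ♟ ♟│7
6│· · · · · · · ♞│6
5│· · · ♘ ♞ · · ·│5
4│· · · · · · · ·│4
3│· · · · · ♘ · ·│3
2│♙ ♙ ♙ ♙ ♙ ♙ ♙ ♙│2
1│♖ · ♗ ♕ ♔ ♗ · ♖│1
  ─────────────────
  a b c d e f g h

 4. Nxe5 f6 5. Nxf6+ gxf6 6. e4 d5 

  a b c d e f g h
  ─────────────────
8│♜ · ♝ ♛ ♚ ♝ · ♜│8
7│♟ ♟ ♟ · ♟ · · ♟│7
6│· · · · · ♟ · ♞│6
5│· · · ♟ ♘ · · ·│5
4│· · · · ♙ · · ·│4
3│· · · · · · · ·│3
2│♙ ♙ ♙ ♙ · ♙ ♙ ♙│2
1│♖ · ♗ ♕ ♔ ♗ · ♖│1
  ─────────────────
  a b c d e f g h

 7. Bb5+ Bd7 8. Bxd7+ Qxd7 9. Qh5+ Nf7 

  a b c d e f g h
  ─────────────────
8│♜ · · · ♚ ♝ · ♜│8
7│♟ ♟ ♟ ♛ ♟ ♞ · ♟│7
6│· · · · · ♟ · ·│6
5│· · · ♟ ♘ · · ♕│5
4│· · · · ♙ · · ·│4
3│· · · · · · · ·│3
2│♙ ♙ ♙ ♙ · ♙ ♙ ♙│2
1│♖ · ♗ · ♔ · · ♖│1
  ─────────────────
  a b c d e f g h

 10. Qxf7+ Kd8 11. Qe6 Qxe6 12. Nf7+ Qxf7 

  a b c d e f g h
  ─────────────────
8│♜ · · ♚ · ♝ · ♜│8
7│♟ ♟ ♟ · ♟ ♛ · ♟│7
6│· · · · · ♟ · ·│6
5│· · · ♟ · · · ·│5
4│· · · · ♙ · · ·│4
3│· · · · · · · ·│3
2│♙ ♙ ♙ ♙ · ♙ ♙ ♙│2
1│♖ · ♗ · ♔ · · ♖│1
  ─────────────────
  a b c d e f g h

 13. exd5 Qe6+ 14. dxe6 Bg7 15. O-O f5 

  a b c d e f g h
  ─────────────────
8│♜ · · ♚ · · · ♜│8
7│♟ ♟ ♟ · ♟ · ♝ ♟│7
6│· · · · ♙ · · ·│6
5│· · · · · ♟ · ·│5
4│· · · · · · · ·│4
3│· · · · · · · ·│3
2│♙ ♙ ♙ ♙ · ♙ ♙ ♙│2
1│♖ · ♗ · · ♖ ♔ ·│1
  ─────────────────
  a b c d e f g h



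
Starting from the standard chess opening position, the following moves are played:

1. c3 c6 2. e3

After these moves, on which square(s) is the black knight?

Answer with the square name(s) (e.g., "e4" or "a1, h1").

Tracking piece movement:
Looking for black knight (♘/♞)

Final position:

  a b c d e f g h
  ─────────────────
8│♜ ♞ ♝ ♛ ♚ ♝ ♞ ♜│8
7│♟ ♟ · ♟ ♟ ♟ ♟ ♟│7
6│· · ♟ · · · · ·│6
5│· · · · · · · ·│5
4│· · · · · · · ·│4
3│· · ♙ · ♙ · · ·│3
2│♙ ♙ · ♙ · ♙ ♙ ♙│2
1│♖ ♘ ♗ ♕ ♔ ♗ ♘ ♖│1
  ─────────────────
  a b c d e f g h


b8, g8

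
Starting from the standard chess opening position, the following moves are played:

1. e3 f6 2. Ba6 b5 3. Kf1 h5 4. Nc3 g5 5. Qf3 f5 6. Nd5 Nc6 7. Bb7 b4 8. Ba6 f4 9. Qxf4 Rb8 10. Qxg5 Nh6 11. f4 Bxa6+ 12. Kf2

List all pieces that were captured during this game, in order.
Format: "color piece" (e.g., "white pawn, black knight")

Tracking captures:
  Qxf4: captured black pawn
  Qxg5: captured black pawn
  Bxa6+: captured white bishop

black pawn, black pawn, white bishop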